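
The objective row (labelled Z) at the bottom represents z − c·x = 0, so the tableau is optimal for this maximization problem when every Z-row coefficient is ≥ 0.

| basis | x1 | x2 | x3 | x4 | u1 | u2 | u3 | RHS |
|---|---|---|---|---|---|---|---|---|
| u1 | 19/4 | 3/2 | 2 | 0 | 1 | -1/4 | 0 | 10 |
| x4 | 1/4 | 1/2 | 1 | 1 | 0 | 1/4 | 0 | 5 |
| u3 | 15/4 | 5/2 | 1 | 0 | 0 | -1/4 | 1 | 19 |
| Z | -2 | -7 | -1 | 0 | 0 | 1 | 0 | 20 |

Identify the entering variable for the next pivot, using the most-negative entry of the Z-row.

x2

Negative Z-row entries: x1: -2, x2: -7, x3: -1.
The most negative is -7 in column x2, so x2 enters.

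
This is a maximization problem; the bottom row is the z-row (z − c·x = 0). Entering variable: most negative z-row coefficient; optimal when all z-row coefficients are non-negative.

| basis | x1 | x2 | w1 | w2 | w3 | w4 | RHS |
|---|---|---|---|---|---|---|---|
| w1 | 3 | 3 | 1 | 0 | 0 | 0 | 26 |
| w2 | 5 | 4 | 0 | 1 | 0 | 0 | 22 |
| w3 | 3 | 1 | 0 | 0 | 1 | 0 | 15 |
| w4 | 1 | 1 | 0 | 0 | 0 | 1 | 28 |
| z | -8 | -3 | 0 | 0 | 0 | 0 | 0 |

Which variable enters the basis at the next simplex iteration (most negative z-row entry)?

Negative z-row entries: x1: -8, x2: -3.
The most negative is -8 in column x1, so x1 enters.

x1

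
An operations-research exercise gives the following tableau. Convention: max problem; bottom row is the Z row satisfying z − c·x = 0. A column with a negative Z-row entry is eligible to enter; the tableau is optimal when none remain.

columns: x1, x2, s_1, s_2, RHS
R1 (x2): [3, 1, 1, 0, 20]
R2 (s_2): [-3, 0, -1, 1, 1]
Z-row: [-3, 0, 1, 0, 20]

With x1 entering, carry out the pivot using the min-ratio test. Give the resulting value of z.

Ratio test on column x1 — row 1: 20/3 = 20/3; row 2: entry -3 ≤ 0. Minimum is 20/3 at row 1 (x2 leaves); pivot element 3.
Pivot on row 1; the Z-row RHS becomes 20 − (-3)·(20/3) = 40.

40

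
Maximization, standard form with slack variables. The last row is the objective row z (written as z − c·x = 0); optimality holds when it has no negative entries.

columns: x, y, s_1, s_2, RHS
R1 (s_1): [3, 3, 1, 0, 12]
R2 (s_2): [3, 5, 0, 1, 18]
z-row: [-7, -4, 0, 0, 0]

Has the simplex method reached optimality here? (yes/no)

no

The z-row has a negative entry -7 in column x, so it is not optimal.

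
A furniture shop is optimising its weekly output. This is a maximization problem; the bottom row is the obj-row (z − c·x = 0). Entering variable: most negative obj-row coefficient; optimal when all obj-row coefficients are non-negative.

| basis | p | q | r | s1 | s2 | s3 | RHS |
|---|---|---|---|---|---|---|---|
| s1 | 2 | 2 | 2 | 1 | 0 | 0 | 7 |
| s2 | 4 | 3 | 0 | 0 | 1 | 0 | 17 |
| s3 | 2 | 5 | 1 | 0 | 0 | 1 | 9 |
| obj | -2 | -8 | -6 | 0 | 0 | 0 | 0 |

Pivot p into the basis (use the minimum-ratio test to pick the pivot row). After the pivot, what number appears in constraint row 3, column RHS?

2

Ratio test on column p — row 1: 7/2 = 7/2; row 2: 17/4 = 17/4; row 3: 9/2 = 9/2. Minimum is 7/2 at row 1 (s1 leaves); pivot element 2.
Divide row 1 by 2; eliminate column p from the other rows.
Row 3 update in column RHS: 9 − 2·(7/2) = 2.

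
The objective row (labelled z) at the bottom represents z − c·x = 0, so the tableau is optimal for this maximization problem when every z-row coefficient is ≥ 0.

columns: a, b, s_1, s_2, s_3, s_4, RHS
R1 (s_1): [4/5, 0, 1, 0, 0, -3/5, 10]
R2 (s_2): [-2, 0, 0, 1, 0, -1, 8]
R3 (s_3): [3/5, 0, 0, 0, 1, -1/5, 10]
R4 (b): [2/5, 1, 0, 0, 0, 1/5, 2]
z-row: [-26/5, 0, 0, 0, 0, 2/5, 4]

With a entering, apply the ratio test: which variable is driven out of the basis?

Column a entries and ratios — s_1: 10/(4/5) = 25/2; s_2: -2 ≤ 0, skip; s_3: 10/(3/5) = 50/3; b: 2/(2/5) = 5.
Smallest ratio is 5 in the row of b, so b leaves.

b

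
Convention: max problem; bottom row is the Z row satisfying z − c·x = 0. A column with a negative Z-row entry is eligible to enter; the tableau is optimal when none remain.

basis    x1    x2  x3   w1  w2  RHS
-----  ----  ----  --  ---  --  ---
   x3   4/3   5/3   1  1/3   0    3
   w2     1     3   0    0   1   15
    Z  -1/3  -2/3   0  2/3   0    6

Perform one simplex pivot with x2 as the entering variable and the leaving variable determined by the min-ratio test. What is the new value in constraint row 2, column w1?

Ratio test on column x2 — row 1: 3/(5/3) = 9/5; row 2: 15/3 = 5. Minimum is 9/5 at row 1 (x3 leaves); pivot element 5/3.
Divide row 1 by 5/3; eliminate column x2 from the other rows.
Row 2 update in column w1: 0 − 3·(1/5) = -3/5.

-3/5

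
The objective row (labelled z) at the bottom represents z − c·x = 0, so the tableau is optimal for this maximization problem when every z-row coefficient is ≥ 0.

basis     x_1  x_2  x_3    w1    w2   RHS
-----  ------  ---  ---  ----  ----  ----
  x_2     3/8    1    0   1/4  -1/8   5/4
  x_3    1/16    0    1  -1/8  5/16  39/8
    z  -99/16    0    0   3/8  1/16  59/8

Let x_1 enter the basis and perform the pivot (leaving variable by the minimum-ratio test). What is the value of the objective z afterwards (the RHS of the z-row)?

28

Ratio test on column x_1 — row 1: (5/4)/(3/8) = 10/3; row 2: (39/8)/(1/16) = 78. Minimum is 10/3 at row 1 (x_2 leaves); pivot element 3/8.
Pivot on row 1; the z-row RHS becomes 59/8 − (-99/16)·(10/3) = 28.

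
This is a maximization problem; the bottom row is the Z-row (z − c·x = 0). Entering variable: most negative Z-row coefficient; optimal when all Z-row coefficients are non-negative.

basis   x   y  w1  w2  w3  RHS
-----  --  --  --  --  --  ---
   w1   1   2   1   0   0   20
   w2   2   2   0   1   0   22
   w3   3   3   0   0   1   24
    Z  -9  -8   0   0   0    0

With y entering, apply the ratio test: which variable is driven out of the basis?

w3

Column y entries and ratios — w1: 20/2 = 10; w2: 22/2 = 11; w3: 24/3 = 8.
Smallest ratio is 8 in the row of w3, so w3 leaves.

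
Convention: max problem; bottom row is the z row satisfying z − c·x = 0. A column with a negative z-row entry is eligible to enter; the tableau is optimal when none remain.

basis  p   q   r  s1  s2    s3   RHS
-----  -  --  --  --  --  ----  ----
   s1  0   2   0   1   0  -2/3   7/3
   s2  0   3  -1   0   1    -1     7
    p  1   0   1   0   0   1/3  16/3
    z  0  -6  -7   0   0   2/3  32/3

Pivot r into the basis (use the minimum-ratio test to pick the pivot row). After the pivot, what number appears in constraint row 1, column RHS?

7/3

Ratio test on column r — row 1: entry 0 ≤ 0; row 2: entry -1 ≤ 0; row 3: (16/3)/1 = 16/3. Minimum is 16/3 at row 3 (p leaves); pivot element 1.
Divide row 3 by 1; eliminate column r from the other rows.
Row 1 update in column RHS: 7/3 − 0·(16/3) = 7/3.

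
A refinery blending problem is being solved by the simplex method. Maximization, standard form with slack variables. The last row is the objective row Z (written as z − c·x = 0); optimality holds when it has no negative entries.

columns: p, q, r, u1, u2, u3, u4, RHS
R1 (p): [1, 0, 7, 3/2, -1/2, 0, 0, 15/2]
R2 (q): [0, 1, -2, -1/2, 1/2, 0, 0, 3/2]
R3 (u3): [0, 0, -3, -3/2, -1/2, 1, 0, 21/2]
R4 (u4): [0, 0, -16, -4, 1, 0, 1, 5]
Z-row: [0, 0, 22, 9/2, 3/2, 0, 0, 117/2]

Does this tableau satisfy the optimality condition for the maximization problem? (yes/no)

Every Z-row coefficient is ≥ 0, so the tableau is optimal.

yes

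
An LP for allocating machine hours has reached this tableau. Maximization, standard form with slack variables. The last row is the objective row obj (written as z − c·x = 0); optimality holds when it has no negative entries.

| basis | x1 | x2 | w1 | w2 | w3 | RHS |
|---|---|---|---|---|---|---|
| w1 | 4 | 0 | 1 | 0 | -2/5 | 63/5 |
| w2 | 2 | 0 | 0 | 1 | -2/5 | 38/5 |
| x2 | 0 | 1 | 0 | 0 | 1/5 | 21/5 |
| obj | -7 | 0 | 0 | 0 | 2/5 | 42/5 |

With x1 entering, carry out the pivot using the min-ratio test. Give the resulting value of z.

609/20

Ratio test on column x1 — row 1: (63/5)/4 = 63/20; row 2: (38/5)/2 = 19/5; row 3: entry 0 ≤ 0. Minimum is 63/20 at row 1 (w1 leaves); pivot element 4.
Pivot on row 1; the obj-row RHS becomes 42/5 − (-7)·(63/20) = 609/20.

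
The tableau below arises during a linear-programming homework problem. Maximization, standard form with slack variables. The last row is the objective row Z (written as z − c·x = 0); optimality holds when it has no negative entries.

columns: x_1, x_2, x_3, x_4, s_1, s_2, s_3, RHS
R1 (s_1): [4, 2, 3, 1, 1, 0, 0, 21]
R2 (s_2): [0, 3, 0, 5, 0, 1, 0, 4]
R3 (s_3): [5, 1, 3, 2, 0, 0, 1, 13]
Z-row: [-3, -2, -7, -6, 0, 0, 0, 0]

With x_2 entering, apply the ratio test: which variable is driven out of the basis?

Column x_2 entries and ratios — s_1: 21/2 = 21/2; s_2: 4/3 = 4/3; s_3: 13/1 = 13.
Smallest ratio is 4/3 in the row of s_2, so s_2 leaves.

s_2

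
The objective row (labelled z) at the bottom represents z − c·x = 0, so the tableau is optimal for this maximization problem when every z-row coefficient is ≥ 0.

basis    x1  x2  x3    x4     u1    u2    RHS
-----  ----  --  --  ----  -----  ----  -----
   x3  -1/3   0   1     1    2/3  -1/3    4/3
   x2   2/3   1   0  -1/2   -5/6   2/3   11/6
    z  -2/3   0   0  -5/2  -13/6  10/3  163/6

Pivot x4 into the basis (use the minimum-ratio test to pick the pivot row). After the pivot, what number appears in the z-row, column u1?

Ratio test on column x4 — row 1: (4/3)/1 = 4/3; row 2: entry -1/2 ≤ 0. Minimum is 4/3 at row 1 (x3 leaves); pivot element 1.
Divide row 1 by 1; eliminate column x4 from the other rows.
z-row update in column u1: -13/6 − (-5/2)·(2/3) = -1/2.

-1/2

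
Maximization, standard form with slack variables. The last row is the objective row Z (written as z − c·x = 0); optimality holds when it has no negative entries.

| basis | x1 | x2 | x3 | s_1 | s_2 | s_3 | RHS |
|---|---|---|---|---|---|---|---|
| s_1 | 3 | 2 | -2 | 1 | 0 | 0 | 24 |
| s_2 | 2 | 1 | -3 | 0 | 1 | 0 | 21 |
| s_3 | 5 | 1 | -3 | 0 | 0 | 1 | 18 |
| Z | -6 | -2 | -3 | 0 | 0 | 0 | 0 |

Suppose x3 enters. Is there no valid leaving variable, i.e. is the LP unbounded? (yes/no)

yes

Every constraint-row entry in column x3 is ≤ 0, so increasing x3 is unbounded.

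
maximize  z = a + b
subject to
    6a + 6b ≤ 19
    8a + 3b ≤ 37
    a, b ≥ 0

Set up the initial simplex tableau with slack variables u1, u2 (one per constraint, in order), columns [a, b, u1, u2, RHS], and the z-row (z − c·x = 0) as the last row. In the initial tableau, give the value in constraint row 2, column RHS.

37

The RHS of constraint 2 is b_2 = 37.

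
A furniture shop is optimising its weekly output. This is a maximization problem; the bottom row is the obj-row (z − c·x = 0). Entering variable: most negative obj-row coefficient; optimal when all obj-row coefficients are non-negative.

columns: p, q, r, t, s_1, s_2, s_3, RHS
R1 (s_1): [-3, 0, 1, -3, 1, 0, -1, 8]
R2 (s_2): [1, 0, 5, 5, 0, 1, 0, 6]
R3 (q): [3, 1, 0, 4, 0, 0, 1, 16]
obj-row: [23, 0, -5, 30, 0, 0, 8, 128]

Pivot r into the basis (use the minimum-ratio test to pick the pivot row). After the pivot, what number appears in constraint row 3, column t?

Ratio test on column r — row 1: 8/1 = 8; row 2: 6/5 = 6/5; row 3: entry 0 ≤ 0. Minimum is 6/5 at row 2 (s_2 leaves); pivot element 5.
Divide row 2 by 5; eliminate column r from the other rows.
Row 3 update in column t: 4 − 0·1 = 4.

4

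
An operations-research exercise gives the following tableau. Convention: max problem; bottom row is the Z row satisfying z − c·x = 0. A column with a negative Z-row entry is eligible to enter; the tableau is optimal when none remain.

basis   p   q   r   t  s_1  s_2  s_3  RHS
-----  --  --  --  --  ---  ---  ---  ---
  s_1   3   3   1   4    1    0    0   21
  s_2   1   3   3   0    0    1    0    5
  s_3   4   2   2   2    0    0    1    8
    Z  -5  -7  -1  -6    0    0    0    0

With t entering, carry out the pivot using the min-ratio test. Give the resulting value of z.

Ratio test on column t — row 1: 21/4 = 21/4; row 2: entry 0 ≤ 0; row 3: 8/2 = 4. Minimum is 4 at row 3 (s_3 leaves); pivot element 2.
Pivot on row 3; the Z-row RHS becomes 0 − (-6)·4 = 24.

24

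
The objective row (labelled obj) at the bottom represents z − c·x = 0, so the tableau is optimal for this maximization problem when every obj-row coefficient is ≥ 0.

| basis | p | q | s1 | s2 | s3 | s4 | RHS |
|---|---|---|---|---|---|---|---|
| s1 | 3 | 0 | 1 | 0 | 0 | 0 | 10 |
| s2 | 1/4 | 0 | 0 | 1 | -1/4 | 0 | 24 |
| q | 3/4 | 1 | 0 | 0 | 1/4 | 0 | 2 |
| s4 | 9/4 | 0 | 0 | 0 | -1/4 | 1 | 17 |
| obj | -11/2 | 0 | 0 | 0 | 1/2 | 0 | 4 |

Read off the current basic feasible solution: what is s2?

24

s2 is basic (row 2); its value is the RHS of that row, 24.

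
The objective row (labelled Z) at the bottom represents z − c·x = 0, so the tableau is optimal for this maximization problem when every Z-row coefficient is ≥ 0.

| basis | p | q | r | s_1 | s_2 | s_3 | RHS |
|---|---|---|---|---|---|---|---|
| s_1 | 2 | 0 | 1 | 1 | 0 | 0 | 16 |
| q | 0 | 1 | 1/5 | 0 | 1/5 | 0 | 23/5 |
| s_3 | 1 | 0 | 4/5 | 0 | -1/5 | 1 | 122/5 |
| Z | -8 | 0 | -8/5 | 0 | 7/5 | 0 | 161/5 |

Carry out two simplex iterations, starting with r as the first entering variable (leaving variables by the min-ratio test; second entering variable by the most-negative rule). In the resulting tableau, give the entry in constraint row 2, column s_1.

Ratio test on column r — row 1: 16/1 = 16; row 2: (23/5)/(1/5) = 23; row 3: (122/5)/(4/5) = 61/2. Minimum is 16 at row 1 (s_1 leaves); pivot element 1.
Divide row 1 by 1; eliminate column r from the other rows.
Second iteration: most negative Z-row entry is -24/5 in column p, so p enters.
Ratio test on column p — row 1: 16/2 = 8; row 2: entry -2/5 ≤ 0; row 3: entry -3/5 ≤ 0. Minimum is 8 at row 1 (r leaves); pivot element 2.
Divide row 1 by 2; eliminate column p from the other rows.
After both pivots, the entry at constraint row 2, column s_1 is 0.

0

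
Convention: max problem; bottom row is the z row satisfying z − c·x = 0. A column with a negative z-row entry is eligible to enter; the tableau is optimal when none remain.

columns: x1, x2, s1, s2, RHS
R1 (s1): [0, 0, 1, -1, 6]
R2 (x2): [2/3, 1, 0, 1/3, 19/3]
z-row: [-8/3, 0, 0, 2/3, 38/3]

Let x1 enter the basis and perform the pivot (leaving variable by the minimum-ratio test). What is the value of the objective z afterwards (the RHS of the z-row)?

Ratio test on column x1 — row 1: entry 0 ≤ 0; row 2: (19/3)/(2/3) = 19/2. Minimum is 19/2 at row 2 (x2 leaves); pivot element 2/3.
Pivot on row 2; the z-row RHS becomes 38/3 − (-8/3)·(19/2) = 38.

38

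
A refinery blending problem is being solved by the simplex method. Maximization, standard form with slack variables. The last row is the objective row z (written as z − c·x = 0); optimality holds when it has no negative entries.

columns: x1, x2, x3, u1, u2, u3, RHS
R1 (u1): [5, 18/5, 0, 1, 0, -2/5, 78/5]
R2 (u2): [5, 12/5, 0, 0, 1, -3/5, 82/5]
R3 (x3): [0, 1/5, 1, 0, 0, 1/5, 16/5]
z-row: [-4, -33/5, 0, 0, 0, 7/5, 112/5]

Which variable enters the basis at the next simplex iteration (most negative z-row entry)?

Negative z-row entries: x1: -4, x2: -33/5.
The most negative is -33/5 in column x2, so x2 enters.

x2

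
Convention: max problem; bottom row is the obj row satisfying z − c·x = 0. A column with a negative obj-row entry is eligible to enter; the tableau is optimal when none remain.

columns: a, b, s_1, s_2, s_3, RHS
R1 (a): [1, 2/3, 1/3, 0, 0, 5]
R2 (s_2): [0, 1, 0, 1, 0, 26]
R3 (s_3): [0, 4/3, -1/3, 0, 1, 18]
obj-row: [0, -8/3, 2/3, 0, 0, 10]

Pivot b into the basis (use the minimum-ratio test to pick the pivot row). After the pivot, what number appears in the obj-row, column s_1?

Ratio test on column b — row 1: 5/(2/3) = 15/2; row 2: 26/1 = 26; row 3: 18/(4/3) = 27/2. Minimum is 15/2 at row 1 (a leaves); pivot element 2/3.
Divide row 1 by 2/3; eliminate column b from the other rows.
obj-row update in column s_1: 2/3 − (-8/3)·(1/2) = 2.

2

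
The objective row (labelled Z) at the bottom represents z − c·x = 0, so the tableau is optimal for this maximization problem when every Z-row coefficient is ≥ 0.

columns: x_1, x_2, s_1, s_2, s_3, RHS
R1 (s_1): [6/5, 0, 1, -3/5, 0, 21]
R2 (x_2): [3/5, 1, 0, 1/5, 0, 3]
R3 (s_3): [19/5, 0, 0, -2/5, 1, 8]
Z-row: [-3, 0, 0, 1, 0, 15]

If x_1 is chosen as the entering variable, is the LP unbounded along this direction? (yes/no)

no

Column x_1 has positive entries in row(s) 1, 2, 3, so the ratio test bounds it — not unbounded.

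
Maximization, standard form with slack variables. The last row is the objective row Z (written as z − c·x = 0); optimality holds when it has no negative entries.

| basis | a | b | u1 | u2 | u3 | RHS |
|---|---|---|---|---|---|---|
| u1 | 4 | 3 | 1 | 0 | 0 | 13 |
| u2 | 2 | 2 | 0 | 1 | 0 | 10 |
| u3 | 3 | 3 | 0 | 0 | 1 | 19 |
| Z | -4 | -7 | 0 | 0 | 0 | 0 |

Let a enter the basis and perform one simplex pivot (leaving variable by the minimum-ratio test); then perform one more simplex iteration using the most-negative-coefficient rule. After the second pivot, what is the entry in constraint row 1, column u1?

Ratio test on column a — row 1: 13/4 = 13/4; row 2: 10/2 = 5; row 3: 19/3 = 19/3. Minimum is 13/4 at row 1 (u1 leaves); pivot element 4.
Divide row 1 by 4; eliminate column a from the other rows.
Second iteration: most negative Z-row entry is -4 in column b, so b enters.
Ratio test on column b — row 1: (13/4)/(3/4) = 13/3; row 2: (7/2)/(1/2) = 7; row 3: (37/4)/(3/4) = 37/3. Minimum is 13/3 at row 1 (a leaves); pivot element 3/4.
Divide row 1 by 3/4; eliminate column b from the other rows.
After both pivots, the entry at constraint row 1, column u1 is 1/3.

1/3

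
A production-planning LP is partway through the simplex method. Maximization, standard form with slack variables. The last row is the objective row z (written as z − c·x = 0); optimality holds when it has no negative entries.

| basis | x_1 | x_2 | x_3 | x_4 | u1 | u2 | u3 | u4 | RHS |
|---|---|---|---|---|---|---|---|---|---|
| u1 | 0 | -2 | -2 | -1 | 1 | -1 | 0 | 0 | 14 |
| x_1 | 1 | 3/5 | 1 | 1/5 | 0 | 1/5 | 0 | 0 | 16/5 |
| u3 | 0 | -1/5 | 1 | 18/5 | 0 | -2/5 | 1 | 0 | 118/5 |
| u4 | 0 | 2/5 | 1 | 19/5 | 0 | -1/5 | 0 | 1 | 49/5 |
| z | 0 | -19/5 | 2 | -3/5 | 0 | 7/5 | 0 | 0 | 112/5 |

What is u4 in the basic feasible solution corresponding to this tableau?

u4 is basic (row 4); its value is the RHS of that row, 49/5.

49/5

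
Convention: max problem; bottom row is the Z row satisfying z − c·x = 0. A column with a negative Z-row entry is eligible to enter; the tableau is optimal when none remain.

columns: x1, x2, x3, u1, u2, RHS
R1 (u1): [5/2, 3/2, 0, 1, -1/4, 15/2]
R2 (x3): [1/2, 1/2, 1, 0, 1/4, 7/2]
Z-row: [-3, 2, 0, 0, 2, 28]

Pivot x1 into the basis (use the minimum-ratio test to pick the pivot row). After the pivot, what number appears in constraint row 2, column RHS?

Ratio test on column x1 — row 1: (15/2)/(5/2) = 3; row 2: (7/2)/(1/2) = 7. Minimum is 3 at row 1 (u1 leaves); pivot element 5/2.
Divide row 1 by 5/2; eliminate column x1 from the other rows.
Row 2 update in column RHS: 7/2 − (1/2)·3 = 2.

2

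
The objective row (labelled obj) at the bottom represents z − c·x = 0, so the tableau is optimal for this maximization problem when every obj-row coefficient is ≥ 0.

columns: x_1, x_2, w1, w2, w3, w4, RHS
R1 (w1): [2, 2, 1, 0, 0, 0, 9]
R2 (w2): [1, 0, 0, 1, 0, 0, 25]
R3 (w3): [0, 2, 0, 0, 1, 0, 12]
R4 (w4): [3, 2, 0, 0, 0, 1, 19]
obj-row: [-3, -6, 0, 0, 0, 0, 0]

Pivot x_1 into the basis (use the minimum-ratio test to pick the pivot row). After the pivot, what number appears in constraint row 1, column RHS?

9/2

Ratio test on column x_1 — row 1: 9/2 = 9/2; row 2: 25/1 = 25; row 3: entry 0 ≤ 0; row 4: 19/3 = 19/3. Minimum is 9/2 at row 1 (w1 leaves); pivot element 2.
Divide row 1 by 2; eliminate column x_1 from the other rows.
In the new row 1, the RHS entry is the old entry divided by the pivot: 9/2 = 9/2.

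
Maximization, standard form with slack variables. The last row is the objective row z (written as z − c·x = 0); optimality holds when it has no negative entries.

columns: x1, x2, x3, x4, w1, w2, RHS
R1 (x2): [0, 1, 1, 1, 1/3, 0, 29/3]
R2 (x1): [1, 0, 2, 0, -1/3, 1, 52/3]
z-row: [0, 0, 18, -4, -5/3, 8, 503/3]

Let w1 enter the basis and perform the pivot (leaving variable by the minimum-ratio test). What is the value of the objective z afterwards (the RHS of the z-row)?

216

Ratio test on column w1 — row 1: (29/3)/(1/3) = 29; row 2: entry -1/3 ≤ 0. Minimum is 29 at row 1 (x2 leaves); pivot element 1/3.
Pivot on row 1; the z-row RHS becomes 503/3 − (-5/3)·29 = 216.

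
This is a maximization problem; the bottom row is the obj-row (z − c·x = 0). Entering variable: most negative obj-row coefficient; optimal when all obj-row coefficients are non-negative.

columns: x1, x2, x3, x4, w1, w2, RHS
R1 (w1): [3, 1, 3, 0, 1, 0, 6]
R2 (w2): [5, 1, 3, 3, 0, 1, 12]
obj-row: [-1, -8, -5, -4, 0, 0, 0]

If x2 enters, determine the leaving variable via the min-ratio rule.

Column x2 entries and ratios — w1: 6/1 = 6; w2: 12/1 = 12.
Smallest ratio is 6 in the row of w1, so w1 leaves.

w1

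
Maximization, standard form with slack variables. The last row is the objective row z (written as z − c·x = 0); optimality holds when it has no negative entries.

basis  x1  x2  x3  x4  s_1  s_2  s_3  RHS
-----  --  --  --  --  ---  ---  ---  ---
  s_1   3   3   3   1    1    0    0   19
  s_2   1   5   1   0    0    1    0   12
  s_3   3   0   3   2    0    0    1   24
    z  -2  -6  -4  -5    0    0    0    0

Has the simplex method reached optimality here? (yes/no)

no

The z-row has a negative entry -6 in column x2, so it is not optimal.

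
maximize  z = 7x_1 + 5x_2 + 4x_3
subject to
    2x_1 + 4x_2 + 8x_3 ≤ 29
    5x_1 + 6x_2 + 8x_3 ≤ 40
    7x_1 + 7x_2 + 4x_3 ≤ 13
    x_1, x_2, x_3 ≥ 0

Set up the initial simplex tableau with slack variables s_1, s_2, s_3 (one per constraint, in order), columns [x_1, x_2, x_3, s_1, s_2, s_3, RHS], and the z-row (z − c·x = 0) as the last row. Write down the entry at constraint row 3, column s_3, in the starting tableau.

1

Slack s_3 belongs to constraint 3; its column is the unit vector e_3, so the entry in row 3 is 1.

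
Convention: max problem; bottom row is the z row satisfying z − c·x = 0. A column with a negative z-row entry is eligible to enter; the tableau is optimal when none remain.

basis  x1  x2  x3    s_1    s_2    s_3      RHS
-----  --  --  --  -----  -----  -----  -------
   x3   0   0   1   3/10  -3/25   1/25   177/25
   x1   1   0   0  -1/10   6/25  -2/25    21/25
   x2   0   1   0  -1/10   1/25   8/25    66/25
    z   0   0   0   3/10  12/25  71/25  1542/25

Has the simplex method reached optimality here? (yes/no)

Every z-row coefficient is ≥ 0, so the tableau is optimal.

yes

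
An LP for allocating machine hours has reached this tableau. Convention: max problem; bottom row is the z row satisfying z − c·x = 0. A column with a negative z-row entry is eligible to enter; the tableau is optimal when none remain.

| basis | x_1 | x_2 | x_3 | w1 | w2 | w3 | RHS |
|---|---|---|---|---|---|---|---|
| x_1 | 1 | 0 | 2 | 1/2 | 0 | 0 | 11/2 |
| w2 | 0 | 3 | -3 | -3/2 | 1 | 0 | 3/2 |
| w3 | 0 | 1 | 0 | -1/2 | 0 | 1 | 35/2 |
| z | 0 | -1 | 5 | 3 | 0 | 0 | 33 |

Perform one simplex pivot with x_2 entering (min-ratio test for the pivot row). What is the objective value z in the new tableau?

67/2

Ratio test on column x_2 — row 1: entry 0 ≤ 0; row 2: (3/2)/3 = 1/2; row 3: (35/2)/1 = 35/2. Minimum is 1/2 at row 2 (w2 leaves); pivot element 3.
Pivot on row 2; the z-row RHS becomes 33 − (-1)·(1/2) = 67/2.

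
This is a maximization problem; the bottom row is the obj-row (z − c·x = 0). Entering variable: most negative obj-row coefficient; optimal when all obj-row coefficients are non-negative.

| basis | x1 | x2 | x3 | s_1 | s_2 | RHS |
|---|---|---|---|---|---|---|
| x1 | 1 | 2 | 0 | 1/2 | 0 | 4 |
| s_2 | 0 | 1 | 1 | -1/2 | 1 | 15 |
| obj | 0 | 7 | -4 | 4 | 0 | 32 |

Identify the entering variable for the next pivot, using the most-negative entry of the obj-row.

Negative obj-row entries: x3: -4.
The most negative is -4 in column x3, so x3 enters.

x3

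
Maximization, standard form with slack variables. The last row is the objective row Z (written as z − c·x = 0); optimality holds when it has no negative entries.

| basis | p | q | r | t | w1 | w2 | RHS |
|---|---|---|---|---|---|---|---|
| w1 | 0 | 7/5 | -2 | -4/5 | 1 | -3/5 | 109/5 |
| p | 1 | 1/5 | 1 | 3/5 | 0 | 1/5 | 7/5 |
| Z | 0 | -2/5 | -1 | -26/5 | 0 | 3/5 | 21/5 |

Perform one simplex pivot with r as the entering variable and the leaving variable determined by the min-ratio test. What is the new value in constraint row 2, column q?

Ratio test on column r — row 1: entry -2 ≤ 0; row 2: (7/5)/1 = 7/5. Minimum is 7/5 at row 2 (p leaves); pivot element 1.
Divide row 2 by 1; eliminate column r from the other rows.
In the new row 2, the q entry is the old entry divided by the pivot: (1/5)/1 = 1/5.

1/5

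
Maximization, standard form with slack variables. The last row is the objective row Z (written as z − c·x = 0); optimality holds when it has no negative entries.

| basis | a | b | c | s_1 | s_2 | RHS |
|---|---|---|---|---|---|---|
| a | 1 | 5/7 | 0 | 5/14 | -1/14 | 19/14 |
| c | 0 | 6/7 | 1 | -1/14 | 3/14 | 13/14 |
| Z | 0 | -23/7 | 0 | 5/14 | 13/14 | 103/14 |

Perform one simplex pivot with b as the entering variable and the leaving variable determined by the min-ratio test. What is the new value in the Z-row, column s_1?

Ratio test on column b — row 1: (19/14)/(5/7) = 19/10; row 2: (13/14)/(6/7) = 13/12. Minimum is 13/12 at row 2 (c leaves); pivot element 6/7.
Divide row 2 by 6/7; eliminate column b from the other rows.
Z-row update in column s_1: 5/14 − (-23/7)·(-1/12) = 1/12.

1/12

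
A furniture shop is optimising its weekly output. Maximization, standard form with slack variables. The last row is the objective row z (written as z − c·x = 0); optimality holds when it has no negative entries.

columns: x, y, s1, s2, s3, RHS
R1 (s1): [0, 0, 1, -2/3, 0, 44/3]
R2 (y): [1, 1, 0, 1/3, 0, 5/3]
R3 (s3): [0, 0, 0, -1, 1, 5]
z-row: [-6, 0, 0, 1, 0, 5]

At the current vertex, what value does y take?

5/3

y is basic (row 2); its value is the RHS of that row, 5/3.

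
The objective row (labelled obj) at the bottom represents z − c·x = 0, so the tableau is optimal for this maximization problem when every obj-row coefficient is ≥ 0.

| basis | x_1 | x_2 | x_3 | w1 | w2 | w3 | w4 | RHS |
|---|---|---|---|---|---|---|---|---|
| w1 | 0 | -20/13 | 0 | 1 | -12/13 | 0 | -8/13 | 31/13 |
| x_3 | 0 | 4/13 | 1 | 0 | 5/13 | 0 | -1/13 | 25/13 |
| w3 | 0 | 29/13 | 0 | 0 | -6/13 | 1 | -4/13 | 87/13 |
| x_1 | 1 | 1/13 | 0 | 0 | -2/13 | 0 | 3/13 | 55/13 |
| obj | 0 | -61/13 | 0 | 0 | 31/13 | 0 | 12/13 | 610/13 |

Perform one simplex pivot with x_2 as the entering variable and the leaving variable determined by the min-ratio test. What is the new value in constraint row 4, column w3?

Ratio test on column x_2 — row 1: entry -20/13 ≤ 0; row 2: (25/13)/(4/13) = 25/4; row 3: (87/13)/(29/13) = 3; row 4: (55/13)/(1/13) = 55. Minimum is 3 at row 3 (w3 leaves); pivot element 29/13.
Divide row 3 by 29/13; eliminate column x_2 from the other rows.
Row 4 update in column w3: 0 − (1/13)·(13/29) = -1/29.

-1/29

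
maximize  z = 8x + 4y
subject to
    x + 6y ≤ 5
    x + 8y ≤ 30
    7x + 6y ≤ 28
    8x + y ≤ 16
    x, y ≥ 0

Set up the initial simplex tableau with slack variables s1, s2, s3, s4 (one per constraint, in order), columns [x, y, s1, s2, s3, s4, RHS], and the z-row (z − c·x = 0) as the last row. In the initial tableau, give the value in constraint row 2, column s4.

Slack s4 belongs to constraint 4; its column is the unit vector e_4, so the entry in row 2 is 0.

0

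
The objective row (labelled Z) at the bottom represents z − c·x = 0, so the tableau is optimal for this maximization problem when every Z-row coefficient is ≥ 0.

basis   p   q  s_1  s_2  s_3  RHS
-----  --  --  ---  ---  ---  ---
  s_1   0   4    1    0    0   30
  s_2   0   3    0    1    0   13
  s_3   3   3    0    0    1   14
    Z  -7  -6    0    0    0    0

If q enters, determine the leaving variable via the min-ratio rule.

Column q entries and ratios — s_1: 30/4 = 15/2; s_2: 13/3 = 13/3; s_3: 14/3 = 14/3.
Smallest ratio is 13/3 in the row of s_2, so s_2 leaves.

s_2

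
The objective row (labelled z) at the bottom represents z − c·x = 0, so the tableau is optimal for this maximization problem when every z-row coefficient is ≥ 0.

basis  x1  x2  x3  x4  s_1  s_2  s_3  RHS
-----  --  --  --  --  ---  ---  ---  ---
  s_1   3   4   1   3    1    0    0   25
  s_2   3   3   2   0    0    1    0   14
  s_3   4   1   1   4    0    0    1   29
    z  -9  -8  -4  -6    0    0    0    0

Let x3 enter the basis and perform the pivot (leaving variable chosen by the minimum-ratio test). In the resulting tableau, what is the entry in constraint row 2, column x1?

Ratio test on column x3 — row 1: 25/1 = 25; row 2: 14/2 = 7; row 3: 29/1 = 29. Minimum is 7 at row 2 (s_2 leaves); pivot element 2.
Divide row 2 by 2; eliminate column x3 from the other rows.
In the new row 2, the x1 entry is the old entry divided by the pivot: 3/2 = 3/2.

3/2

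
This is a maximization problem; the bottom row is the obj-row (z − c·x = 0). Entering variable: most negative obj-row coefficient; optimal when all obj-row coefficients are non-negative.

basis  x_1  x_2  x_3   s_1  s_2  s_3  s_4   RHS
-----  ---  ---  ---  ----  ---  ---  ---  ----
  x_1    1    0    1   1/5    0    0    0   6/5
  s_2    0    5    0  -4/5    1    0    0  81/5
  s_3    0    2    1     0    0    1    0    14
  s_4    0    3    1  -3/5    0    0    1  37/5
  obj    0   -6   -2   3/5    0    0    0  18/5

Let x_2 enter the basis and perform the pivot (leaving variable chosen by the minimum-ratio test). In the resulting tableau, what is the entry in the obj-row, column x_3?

0

Ratio test on column x_2 — row 1: entry 0 ≤ 0; row 2: (81/5)/5 = 81/25; row 3: 14/2 = 7; row 4: (37/5)/3 = 37/15. Minimum is 37/15 at row 4 (s_4 leaves); pivot element 3.
Divide row 4 by 3; eliminate column x_2 from the other rows.
obj-row update in column x_3: -2 − (-6)·(1/3) = 0.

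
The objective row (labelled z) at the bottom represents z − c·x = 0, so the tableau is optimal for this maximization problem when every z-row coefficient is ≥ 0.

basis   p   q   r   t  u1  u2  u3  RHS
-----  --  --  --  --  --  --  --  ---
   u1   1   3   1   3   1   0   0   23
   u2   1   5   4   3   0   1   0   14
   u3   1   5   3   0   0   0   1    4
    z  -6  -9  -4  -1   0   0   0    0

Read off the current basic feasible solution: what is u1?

u1 is basic (row 1); its value is the RHS of that row, 23.

23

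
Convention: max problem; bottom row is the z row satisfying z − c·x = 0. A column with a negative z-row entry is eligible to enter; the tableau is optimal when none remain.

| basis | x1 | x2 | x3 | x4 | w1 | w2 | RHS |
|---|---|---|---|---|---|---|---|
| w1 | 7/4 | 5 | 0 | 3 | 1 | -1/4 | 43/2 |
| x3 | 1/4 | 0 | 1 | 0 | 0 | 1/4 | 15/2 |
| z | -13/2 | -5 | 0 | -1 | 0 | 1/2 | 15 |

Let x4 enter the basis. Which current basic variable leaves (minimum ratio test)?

Column x4 entries and ratios — w1: (43/2)/3 = 43/6; x3: 0 ≤ 0, skip.
Smallest ratio is 43/6 in the row of w1, so w1 leaves.

w1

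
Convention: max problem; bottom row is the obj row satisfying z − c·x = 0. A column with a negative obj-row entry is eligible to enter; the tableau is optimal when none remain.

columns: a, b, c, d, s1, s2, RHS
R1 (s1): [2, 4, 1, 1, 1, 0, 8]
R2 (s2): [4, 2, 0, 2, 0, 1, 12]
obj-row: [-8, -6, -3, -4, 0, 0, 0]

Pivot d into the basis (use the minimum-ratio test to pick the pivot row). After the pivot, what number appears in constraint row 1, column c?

Ratio test on column d — row 1: 8/1 = 8; row 2: 12/2 = 6. Minimum is 6 at row 2 (s2 leaves); pivot element 2.
Divide row 2 by 2; eliminate column d from the other rows.
Row 1 update in column c: 1 − 1·0 = 1.

1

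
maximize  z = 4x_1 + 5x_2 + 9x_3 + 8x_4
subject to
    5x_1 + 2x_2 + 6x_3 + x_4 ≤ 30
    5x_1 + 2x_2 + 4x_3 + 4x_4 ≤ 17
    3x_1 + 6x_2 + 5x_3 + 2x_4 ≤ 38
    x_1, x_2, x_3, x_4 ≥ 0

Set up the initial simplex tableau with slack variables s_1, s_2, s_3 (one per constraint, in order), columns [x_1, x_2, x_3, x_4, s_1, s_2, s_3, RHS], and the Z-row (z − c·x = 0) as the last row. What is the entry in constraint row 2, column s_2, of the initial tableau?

Slack s_2 belongs to constraint 2; its column is the unit vector e_2, so the entry in row 2 is 1.

1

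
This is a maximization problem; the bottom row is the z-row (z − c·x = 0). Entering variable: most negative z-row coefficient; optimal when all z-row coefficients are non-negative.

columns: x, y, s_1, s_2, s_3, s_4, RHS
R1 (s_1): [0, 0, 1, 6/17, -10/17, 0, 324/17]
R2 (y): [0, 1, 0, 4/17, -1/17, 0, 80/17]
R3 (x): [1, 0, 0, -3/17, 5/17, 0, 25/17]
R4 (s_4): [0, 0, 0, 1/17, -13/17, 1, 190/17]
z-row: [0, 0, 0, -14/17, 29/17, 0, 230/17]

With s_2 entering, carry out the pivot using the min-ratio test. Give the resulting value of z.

30

Ratio test on column s_2 — row 1: (324/17)/(6/17) = 54; row 2: (80/17)/(4/17) = 20; row 3: entry -3/17 ≤ 0; row 4: (190/17)/(1/17) = 190. Minimum is 20 at row 2 (y leaves); pivot element 4/17.
Pivot on row 2; the z-row RHS becomes 230/17 − (-14/17)·20 = 30.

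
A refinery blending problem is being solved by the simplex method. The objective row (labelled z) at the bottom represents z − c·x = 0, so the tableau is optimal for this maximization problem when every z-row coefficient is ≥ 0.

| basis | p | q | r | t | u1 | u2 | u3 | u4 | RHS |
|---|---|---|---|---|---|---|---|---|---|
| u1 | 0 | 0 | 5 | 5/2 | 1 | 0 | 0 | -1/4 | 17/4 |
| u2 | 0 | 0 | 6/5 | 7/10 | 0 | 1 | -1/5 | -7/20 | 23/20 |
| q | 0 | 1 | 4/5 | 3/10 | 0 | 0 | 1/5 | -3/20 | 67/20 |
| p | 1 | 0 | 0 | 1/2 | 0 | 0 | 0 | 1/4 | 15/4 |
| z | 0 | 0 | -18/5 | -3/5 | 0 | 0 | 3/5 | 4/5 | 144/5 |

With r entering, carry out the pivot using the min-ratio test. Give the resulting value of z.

Ratio test on column r — row 1: (17/4)/5 = 17/20; row 2: (23/20)/(6/5) = 23/24; row 3: (67/20)/(4/5) = 67/16; row 4: entry 0 ≤ 0. Minimum is 17/20 at row 1 (u1 leaves); pivot element 5.
Pivot on row 1; the z-row RHS becomes 144/5 − (-18/5)·(17/20) = 1593/50.

1593/50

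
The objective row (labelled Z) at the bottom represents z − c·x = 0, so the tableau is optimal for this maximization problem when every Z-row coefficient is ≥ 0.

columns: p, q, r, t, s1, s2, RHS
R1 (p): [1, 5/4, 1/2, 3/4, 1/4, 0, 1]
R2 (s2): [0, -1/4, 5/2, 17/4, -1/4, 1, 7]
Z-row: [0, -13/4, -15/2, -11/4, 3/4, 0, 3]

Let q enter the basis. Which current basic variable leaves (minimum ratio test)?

Column q entries and ratios — p: 1/(5/4) = 4/5; s2: -1/4 ≤ 0, skip.
Smallest ratio is 4/5 in the row of p, so p leaves.

p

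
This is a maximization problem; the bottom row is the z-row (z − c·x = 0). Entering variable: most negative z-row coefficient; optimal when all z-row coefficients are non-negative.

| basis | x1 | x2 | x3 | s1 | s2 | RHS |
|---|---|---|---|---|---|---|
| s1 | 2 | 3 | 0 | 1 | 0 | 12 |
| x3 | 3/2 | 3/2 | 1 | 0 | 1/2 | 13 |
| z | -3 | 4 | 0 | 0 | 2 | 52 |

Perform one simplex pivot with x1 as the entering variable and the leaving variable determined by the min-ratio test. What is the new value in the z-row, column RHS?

Ratio test on column x1 — row 1: 12/2 = 6; row 2: 13/(3/2) = 26/3. Minimum is 6 at row 1 (s1 leaves); pivot element 2.
Divide row 1 by 2; eliminate column x1 from the other rows.
z-row update in column RHS: 52 − (-3)·6 = 70.

70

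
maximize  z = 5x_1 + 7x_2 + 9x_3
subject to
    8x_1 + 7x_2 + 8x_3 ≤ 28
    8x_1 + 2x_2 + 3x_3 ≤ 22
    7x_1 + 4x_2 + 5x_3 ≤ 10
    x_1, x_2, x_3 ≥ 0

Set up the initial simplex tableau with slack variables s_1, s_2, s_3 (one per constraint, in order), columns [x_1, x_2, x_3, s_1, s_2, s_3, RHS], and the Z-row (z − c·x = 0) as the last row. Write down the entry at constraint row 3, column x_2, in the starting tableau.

Constraint 3 has coefficient 4 on x_2.

4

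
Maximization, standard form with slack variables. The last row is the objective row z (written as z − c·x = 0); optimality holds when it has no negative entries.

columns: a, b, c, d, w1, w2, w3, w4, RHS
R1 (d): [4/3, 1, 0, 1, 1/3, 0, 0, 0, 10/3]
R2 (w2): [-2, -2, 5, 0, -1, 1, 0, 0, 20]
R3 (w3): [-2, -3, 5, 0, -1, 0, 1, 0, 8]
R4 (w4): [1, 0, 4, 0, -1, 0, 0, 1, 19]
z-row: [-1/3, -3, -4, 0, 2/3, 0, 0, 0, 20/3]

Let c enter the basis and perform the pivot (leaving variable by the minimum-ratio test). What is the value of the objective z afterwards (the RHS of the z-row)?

196/15

Ratio test on column c — row 1: entry 0 ≤ 0; row 2: 20/5 = 4; row 3: 8/5 = 8/5; row 4: 19/4 = 19/4. Minimum is 8/5 at row 3 (w3 leaves); pivot element 5.
Pivot on row 3; the z-row RHS becomes 20/3 − (-4)·(8/5) = 196/15.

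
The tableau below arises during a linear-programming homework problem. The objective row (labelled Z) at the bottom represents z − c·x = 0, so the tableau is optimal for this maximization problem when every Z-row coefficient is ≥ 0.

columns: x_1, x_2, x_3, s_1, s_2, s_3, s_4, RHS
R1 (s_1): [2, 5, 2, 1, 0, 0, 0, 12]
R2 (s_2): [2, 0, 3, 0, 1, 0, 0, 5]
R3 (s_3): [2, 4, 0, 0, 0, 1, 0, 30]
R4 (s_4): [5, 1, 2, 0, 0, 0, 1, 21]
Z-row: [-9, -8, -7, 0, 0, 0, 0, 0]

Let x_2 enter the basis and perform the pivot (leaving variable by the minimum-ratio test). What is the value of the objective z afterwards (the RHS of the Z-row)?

96/5

Ratio test on column x_2 — row 1: 12/5 = 12/5; row 2: entry 0 ≤ 0; row 3: 30/4 = 15/2; row 4: 21/1 = 21. Minimum is 12/5 at row 1 (s_1 leaves); pivot element 5.
Pivot on row 1; the Z-row RHS becomes 0 − (-8)·(12/5) = 96/5.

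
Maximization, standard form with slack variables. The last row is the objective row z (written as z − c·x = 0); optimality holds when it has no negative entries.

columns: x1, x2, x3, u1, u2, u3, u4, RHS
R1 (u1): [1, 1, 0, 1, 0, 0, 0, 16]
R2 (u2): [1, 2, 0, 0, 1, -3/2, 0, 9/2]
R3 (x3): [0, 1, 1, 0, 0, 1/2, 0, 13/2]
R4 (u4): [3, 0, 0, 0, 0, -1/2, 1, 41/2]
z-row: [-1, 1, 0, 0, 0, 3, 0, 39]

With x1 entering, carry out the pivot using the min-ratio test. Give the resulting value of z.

Ratio test on column x1 — row 1: 16/1 = 16; row 2: (9/2)/1 = 9/2; row 3: entry 0 ≤ 0; row 4: (41/2)/3 = 41/6. Minimum is 9/2 at row 2 (u2 leaves); pivot element 1.
Pivot on row 2; the z-row RHS becomes 39 − (-1)·(9/2) = 87/2.

87/2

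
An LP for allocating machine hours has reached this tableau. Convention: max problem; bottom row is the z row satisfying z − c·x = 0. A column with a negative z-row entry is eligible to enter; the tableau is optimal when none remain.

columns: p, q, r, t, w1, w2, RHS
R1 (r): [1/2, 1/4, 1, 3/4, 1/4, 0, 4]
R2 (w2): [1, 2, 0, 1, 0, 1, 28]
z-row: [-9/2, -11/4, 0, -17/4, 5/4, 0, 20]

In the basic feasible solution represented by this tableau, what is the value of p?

p is not in the basis, so in the current basic feasible solution p = 0.

0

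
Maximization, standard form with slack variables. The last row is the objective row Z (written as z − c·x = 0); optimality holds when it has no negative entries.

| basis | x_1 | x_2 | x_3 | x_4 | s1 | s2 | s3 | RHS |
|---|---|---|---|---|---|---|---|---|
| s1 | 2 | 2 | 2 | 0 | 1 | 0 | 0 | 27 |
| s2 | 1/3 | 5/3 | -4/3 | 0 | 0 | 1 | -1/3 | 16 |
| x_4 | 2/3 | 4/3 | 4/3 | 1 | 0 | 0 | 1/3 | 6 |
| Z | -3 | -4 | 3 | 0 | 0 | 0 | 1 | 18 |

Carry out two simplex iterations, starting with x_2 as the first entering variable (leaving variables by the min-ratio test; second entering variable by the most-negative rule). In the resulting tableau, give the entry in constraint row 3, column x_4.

Ratio test on column x_2 — row 1: 27/2 = 27/2; row 2: 16/(5/3) = 48/5; row 3: 6/(4/3) = 9/2. Minimum is 9/2 at row 3 (x_4 leaves); pivot element 4/3.
Divide row 3 by 4/3; eliminate column x_2 from the other rows.
Second iteration: most negative Z-row entry is -1 in column x_1, so x_1 enters.
Ratio test on column x_1 — row 1: 18/1 = 18; row 2: entry -1/2 ≤ 0; row 3: (9/2)/(1/2) = 9. Minimum is 9 at row 3 (x_2 leaves); pivot element 1/2.
Divide row 3 by 1/2; eliminate column x_1 from the other rows.
After both pivots, the entry at constraint row 3, column x_4 is 3/2.

3/2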